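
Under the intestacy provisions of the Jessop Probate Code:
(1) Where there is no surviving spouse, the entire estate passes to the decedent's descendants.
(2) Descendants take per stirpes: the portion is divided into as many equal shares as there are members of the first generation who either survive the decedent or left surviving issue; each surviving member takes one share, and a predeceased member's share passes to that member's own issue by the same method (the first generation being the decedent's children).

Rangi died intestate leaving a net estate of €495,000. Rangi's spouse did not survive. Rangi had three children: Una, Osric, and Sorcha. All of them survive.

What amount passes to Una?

Una receives €165,000.

The entire €495,000 passes to the descendants.
That amount (€495,000) is divided into 3 shares of €165,000: Una, Osric, and Sorcha each take €165,000.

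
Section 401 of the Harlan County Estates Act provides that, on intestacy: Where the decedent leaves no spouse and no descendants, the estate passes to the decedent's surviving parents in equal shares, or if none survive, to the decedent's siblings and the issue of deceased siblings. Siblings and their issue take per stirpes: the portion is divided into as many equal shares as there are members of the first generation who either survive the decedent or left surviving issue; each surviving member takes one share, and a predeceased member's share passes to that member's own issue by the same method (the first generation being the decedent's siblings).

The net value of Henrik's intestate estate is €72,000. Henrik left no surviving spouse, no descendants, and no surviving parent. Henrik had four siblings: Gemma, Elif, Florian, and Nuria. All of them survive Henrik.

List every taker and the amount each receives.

The entire €72,000 passes to the siblings and their issue.
That amount (€72,000) is divided into 4 shares of €18,000: Gemma, Elif, Florian, and Nuria each take €18,000.

Gemma: €18,000; Elif: €18,000; Florian: €18,000; Nuria: €18,000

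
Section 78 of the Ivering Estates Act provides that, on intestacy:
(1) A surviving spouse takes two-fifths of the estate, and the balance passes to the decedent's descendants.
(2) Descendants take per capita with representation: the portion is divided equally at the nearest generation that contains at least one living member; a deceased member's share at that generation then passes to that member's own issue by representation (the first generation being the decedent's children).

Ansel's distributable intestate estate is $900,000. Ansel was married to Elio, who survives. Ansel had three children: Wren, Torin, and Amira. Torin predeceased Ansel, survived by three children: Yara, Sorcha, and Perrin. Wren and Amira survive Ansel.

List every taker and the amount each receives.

Elio takes two-fifths of $900,000 = $360,000. The remaining $540,000 passes to the descendants.
The descendants' portion ($540,000) is divided into 3 shares of $180,000: Wren and Amira each take $180,000; Torin's $180,000 share passes to Torin's issue.
Torin's share ($180,000) is divided into 3 shares of $60,000: Yara, Sorcha, and Perrin each take $60,000.

Elio: $360,000; Wren: $180,000; Yara: $60,000; Sorcha: $60,000; Perrin: $60,000; Amira: $180,000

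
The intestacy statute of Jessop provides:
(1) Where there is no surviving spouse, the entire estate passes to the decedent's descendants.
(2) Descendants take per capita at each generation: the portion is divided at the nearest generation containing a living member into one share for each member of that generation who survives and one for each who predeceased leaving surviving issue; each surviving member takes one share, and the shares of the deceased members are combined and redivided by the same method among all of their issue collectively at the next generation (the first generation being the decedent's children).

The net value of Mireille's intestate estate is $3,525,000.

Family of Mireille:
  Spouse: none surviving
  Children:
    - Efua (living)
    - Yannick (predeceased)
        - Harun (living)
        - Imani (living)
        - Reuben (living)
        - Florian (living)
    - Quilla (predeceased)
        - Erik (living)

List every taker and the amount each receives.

The entire $3,525,000 passes to the descendants.
That amount ($3,525,000) is divided at the children's generation into 3 shares of $1,175,000. Efua takes $1,175,000. The 2 shares of the deceased (Yannick and Quilla) are combined into a pool of $2,350,000.
That pool ($2,350,000) is divided at the grandchildren's generation equally among Harun, Imani, Reuben, Florian, and Erik: $470,000 each.

Efua: $1,175,000; Harun: $470,000; Imani: $470,000; Reuben: $470,000; Florian: $470,000; Erik: $470,000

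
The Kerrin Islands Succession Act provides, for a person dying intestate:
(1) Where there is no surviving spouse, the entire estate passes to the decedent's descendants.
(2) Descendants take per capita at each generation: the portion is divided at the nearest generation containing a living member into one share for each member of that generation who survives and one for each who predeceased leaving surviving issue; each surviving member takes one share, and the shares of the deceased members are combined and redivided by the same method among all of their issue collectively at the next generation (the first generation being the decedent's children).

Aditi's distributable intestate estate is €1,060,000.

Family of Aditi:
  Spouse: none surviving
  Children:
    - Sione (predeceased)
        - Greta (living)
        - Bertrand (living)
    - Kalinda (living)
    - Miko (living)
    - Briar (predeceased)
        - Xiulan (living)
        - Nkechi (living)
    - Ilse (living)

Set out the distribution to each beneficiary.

The entire €1,060,000 passes to the descendants.
That amount (€1,060,000) is divided at the children's generation into 5 shares of €212,000. Kalinda, Miko, and Ilse each take €212,000. The 2 shares of the deceased (Sione and Briar) are combined into a pool of €424,000.
That pool (€424,000) is divided at the grandchildren's generation equally among Greta, Bertrand, Xiulan, and Nkechi: €106,000 each.

Greta: €106,000; Bertrand: €106,000; Kalinda: €212,000; Miko: €212,000; Xiulan: €106,000; Nkechi: €106,000; Ilse: €212,000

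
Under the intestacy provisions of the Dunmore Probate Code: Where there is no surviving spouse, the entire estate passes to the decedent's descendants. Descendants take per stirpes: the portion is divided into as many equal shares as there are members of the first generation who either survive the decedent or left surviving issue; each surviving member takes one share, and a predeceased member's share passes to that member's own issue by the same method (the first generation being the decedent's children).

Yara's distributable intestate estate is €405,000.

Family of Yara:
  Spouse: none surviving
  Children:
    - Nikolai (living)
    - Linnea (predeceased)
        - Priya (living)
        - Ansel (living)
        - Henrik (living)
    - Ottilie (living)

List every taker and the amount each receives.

Nikolai: €135,000; Priya: €45,000; Ansel: €45,000; Henrik: €45,000; Ottilie: €135,000

The entire €405,000 passes to the descendants.
That amount (€405,000) is divided into 3 shares of €135,000: Nikolai and Ottilie each take €135,000; Linnea's €135,000 share passes to Linnea's issue.
Linnea's share (€135,000) is divided into 3 shares of €45,000: Priya, Ansel, and Henrik each take €45,000.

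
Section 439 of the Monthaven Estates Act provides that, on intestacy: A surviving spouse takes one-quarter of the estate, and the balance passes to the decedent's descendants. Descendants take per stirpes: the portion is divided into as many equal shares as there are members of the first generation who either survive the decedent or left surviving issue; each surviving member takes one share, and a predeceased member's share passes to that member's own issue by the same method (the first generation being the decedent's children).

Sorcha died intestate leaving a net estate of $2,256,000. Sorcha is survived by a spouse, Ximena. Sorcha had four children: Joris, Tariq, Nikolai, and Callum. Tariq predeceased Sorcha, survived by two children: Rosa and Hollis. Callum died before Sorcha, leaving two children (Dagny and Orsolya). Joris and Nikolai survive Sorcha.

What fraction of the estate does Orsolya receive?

Ximena takes one-quarter of $2,256,000 = $564,000. The remaining $1,692,000 passes to the descendants.
The descendants' portion ($1,692,000) is divided into 4 shares of $423,000: Joris and Nikolai each take $423,000; Tariq's $423,000 share passes to Tariq's issue; Callum's $423,000 share passes to Callum's issue.
Tariq's share ($423,000) is divided into 2 shares of $211,500: Rosa and Hollis each take $211,500.
Callum's share ($423,000) is divided into 2 shares of $211,500: Dagny and Orsolya each take $211,500.

Orsolya receives 3/32 of the estate.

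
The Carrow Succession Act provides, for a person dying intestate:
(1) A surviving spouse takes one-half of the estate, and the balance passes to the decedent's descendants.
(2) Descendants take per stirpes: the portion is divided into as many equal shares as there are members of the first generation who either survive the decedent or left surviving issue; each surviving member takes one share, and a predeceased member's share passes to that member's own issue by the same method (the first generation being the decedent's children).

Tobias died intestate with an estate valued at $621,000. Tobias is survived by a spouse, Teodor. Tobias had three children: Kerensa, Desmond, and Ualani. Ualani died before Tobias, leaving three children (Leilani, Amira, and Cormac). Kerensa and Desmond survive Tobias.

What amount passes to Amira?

Teodor takes one-half of $621,000 = $310,500. The remaining $310,500 passes to the descendants.
The descendants' portion ($310,500) is divided into 3 shares of $103,500: Kerensa and Desmond each take $103,500; Ualani's $103,500 share passes to Ualani's issue.
Ualani's share ($103,500) is divided into 3 shares of $34,500: Leilani, Amira, and Cormac each take $34,500.

Amira receives $34,500.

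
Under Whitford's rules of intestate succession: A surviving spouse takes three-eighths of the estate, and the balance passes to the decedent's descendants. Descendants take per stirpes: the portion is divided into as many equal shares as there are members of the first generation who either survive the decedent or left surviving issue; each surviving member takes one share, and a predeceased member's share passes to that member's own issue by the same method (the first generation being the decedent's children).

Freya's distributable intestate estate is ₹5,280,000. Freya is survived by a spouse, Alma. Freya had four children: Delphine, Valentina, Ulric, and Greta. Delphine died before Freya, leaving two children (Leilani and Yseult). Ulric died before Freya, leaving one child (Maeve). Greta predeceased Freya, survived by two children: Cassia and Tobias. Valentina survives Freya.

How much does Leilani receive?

Leilani receives ₹412,500.

Alma takes three-eighths of ₹5,280,000 = ₹1,980,000. The remaining ₹3,300,000 passes to the descendants.
The descendants' portion (₹3,300,000) is divided into 4 shares of ₹825,000: Valentina takes ₹825,000; Delphine's ₹825,000 share passes to Delphine's issue; Ulric's ₹825,000 share passes to Ulric's issue; Greta's ₹825,000 share passes to Greta's issue.
Delphine's share (₹825,000) is divided into 2 shares of ₹412,500: Leilani and Yseult each take ₹412,500.
Ulric's share (₹825,000) passes entirely to Maeve.
Greta's share (₹825,000) is divided into 2 shares of ₹412,500: Cassia and Tobias each take ₹412,500.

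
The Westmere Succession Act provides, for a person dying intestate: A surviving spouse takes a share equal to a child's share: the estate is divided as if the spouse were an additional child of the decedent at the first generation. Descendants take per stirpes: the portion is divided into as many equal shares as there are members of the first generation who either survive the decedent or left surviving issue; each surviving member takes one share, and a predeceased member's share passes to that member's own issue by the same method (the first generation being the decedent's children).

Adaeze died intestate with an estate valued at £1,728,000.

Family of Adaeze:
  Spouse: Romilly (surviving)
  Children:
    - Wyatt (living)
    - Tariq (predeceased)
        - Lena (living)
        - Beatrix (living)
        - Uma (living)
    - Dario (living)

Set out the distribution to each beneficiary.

The spouse counts as an additional share at the children's level, so there are 4 primary shares of £432,000. Romilly takes one such share (£432,000).
The children's combined portion (£1,296,000) is divided into 3 shares of £432,000: Wyatt and Dario each take £432,000; Tariq's £432,000 share passes to Tariq's issue.
Tariq's share (£432,000) is divided into 3 shares of £144,000: Lena, Beatrix, and Uma each take £144,000.

Romilly: £432,000; Wyatt: £432,000; Lena: £144,000; Beatrix: £144,000; Uma: £144,000; Dario: £432,000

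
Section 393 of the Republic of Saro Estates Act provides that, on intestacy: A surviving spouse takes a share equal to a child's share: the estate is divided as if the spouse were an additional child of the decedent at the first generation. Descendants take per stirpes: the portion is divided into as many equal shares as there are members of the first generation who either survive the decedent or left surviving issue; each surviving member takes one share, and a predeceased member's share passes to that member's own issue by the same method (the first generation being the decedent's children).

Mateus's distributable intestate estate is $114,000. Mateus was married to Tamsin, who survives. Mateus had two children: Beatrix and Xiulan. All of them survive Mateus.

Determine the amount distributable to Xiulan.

The spouse counts as an additional share at the children's level, so there are 3 primary shares of $38,000. Tamsin takes one such share ($38,000).
The children's combined portion ($76,000) is divided into 2 shares of $38,000: Beatrix and Xiulan each take $38,000.

Xiulan receives $38,000.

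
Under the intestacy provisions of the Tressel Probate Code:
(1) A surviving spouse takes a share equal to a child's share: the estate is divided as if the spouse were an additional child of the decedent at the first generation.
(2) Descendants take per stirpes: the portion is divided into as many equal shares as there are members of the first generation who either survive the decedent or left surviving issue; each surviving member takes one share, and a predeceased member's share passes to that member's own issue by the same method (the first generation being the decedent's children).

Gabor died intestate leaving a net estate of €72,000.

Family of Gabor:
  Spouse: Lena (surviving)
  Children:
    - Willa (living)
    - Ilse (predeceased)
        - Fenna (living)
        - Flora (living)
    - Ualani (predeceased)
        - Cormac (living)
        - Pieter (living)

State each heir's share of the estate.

The spouse counts as an additional share at the children's level, so there are 4 primary shares of €18,000. Lena takes one such share (€18,000).
The children's combined portion (€54,000) is divided into 3 shares of €18,000: Willa takes €18,000; Ilse's €18,000 share passes to Ilse's issue; Ualani's €18,000 share passes to Ualani's issue.
Ilse's share (€18,000) is divided into 2 shares of €9,000: Fenna and Flora each take €9,000.
Ualani's share (€18,000) is divided into 2 shares of €9,000: Cormac and Pieter each take €9,000.

Lena: €18,000; Willa: €18,000; Fenna: €9,000; Flora: €9,000; Cormac: €9,000; Pieter: €9,000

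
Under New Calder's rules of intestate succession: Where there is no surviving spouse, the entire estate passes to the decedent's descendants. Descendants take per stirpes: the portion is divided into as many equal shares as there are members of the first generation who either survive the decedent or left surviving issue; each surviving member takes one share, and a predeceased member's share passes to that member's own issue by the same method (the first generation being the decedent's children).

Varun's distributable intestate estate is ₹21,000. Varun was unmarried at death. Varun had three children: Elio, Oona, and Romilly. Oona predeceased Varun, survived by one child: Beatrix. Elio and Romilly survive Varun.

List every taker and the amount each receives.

Elio: ₹7,000; Beatrix: ₹7,000; Romilly: ₹7,000

The entire ₹21,000 passes to the descendants.
That amount (₹21,000) is divided into 3 shares of ₹7,000: Elio and Romilly each take ₹7,000; Oona's ₹7,000 share passes to Oona's issue.
Oona's share (₹7,000) passes entirely to Beatrix.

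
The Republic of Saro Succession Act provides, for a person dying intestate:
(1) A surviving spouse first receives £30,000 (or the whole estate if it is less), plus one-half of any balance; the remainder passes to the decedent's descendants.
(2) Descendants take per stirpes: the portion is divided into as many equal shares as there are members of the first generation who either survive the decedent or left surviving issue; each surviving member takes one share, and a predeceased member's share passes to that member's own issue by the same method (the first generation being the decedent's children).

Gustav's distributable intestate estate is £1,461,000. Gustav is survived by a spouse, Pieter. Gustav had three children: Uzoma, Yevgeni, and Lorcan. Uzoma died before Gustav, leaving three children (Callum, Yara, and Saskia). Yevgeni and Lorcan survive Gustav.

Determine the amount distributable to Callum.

Pieter first takes £30,000, leaving a balance of £1,431,000. Pieter then takes one-half of the balance (£715,500), for a total of £745,500. The remaining £715,500 passes to the descendants.
The descendants' portion (£715,500) is divided into 3 shares of £238,500: Yevgeni and Lorcan each take £238,500; Uzoma's £238,500 share passes to Uzoma's issue.
Uzoma's share (£238,500) is divided into 3 shares of £79,500: Callum, Yara, and Saskia each take £79,500.

Callum receives £79,500.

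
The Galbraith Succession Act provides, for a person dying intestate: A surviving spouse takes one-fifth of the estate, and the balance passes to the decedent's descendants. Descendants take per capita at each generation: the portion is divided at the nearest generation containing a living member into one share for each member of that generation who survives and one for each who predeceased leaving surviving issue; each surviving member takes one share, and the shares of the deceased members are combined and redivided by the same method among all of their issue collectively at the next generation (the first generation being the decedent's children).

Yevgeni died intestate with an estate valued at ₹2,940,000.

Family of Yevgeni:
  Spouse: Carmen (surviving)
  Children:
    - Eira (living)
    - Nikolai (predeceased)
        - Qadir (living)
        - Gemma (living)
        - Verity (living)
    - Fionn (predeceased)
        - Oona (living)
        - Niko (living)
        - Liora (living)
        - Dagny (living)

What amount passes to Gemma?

Gemma receives ₹224,000.

Carmen takes one-fifth of ₹2,940,000 = ₹588,000. The remaining ₹2,352,000 passes to the descendants.
The descendants' portion (₹2,352,000) is divided at the children's generation into 3 shares of ₹784,000. Eira takes ₹784,000. The 2 shares of the deceased (Nikolai and Fionn) are combined into a pool of ₹1,568,000.
That pool (₹1,568,000) is divided at the grandchildren's generation equally among Qadir, Gemma, Verity, Oona, Niko, Liora, and Dagny: ₹224,000 each.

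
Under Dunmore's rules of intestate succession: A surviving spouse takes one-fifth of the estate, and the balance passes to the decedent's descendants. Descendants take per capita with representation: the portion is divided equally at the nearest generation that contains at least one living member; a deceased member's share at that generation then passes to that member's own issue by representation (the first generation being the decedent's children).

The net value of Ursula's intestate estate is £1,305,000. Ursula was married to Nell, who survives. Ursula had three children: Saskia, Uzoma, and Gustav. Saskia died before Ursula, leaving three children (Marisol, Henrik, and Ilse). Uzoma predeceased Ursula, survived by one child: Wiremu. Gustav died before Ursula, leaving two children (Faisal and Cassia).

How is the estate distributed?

Nell takes one-fifth of £1,305,000 = £261,000. The remaining £1,044,000 passes to the descendants.
No child survives, so the initial division is made at the grandchildren's generation.
The descendants' portion (£1,044,000) is divided into 6 shares of £174,000: Marisol, Henrik, Ilse, Wiremu, Faisal, and Cassia each take £174,000.

Nell: £261,000; Marisol: £174,000; Henrik: £174,000; Ilse: £174,000; Wiremu: £174,000; Faisal: £174,000; Cassia: £174,000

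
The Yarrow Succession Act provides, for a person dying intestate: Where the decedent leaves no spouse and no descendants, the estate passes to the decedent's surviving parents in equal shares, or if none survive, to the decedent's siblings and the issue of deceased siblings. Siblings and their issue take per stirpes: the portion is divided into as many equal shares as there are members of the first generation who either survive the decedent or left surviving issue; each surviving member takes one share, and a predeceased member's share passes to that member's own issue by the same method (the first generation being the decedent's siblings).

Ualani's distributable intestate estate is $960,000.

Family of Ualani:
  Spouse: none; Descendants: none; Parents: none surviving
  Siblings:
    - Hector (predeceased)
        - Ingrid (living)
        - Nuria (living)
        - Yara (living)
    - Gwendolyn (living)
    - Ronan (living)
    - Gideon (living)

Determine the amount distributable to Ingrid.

The entire $960,000 passes to the siblings and their issue.
That amount ($960,000) is divided into 4 shares of $240,000: Gwendolyn, Ronan, and Gideon each take $240,000; Hector's $240,000 share passes to Hector's issue.
Hector's share ($240,000) is divided into 3 shares of $80,000: Ingrid, Nuria, and Yara each take $80,000.

Ingrid receives $80,000.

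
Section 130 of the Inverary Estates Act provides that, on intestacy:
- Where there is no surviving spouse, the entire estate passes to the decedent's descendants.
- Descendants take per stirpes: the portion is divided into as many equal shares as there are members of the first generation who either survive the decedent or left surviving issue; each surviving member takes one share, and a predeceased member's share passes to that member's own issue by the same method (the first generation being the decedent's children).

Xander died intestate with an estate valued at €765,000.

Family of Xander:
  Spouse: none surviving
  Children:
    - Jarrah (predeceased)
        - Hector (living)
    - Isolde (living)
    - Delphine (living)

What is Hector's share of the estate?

The entire €765,000 passes to the descendants.
That amount (€765,000) is divided into 3 shares of €255,000: Isolde and Delphine each take €255,000; Jarrah's €255,000 share passes to Jarrah's issue.
Jarrah's share (€255,000) passes entirely to Hector.

Hector receives €255,000.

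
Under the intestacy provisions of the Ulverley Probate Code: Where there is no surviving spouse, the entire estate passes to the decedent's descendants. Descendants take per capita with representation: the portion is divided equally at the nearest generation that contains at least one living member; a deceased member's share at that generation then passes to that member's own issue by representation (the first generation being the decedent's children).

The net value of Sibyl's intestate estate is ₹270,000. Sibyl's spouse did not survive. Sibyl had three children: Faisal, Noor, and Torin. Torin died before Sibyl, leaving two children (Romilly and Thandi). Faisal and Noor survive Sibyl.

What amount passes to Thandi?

The entire ₹270,000 passes to the descendants.
That amount (₹270,000) is divided into 3 shares of ₹90,000: Faisal and Noor each take ₹90,000; Torin's ₹90,000 share passes to Torin's issue.
Torin's share (₹90,000) is divided into 2 shares of ₹45,000: Romilly and Thandi each take ₹45,000.

Thandi receives ₹45,000.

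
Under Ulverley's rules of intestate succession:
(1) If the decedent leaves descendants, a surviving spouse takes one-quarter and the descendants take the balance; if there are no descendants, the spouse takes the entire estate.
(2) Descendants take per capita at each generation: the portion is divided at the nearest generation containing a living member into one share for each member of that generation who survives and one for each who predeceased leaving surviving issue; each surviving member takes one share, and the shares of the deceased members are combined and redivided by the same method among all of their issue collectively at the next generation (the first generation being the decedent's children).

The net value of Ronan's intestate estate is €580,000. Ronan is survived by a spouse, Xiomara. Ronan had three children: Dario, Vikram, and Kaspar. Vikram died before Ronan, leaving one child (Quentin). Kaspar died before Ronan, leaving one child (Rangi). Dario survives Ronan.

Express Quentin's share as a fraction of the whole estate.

Quentin receives 1/4 of the estate.

Xiomara takes one-quarter of €580,000 = €145,000. The remaining €435,000 passes to the descendants.
The descendants' portion (€435,000) is divided at the children's generation into 3 shares of €145,000. Dario takes €145,000. The 2 shares of the deceased (Vikram and Kaspar) are combined into a pool of €290,000.
That pool (€290,000) is divided at the grandchildren's generation equally among Quentin and Rangi: €145,000 each.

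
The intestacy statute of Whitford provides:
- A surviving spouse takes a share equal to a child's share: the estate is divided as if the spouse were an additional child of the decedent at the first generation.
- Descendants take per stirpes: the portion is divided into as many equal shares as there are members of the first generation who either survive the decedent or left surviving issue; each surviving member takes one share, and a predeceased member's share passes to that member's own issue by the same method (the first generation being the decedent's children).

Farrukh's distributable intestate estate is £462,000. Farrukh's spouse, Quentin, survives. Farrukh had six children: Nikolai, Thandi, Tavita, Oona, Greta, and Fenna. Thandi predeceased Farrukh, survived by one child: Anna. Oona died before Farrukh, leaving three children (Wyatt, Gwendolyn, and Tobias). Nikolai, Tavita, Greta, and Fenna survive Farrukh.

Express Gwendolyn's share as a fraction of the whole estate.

Gwendolyn receives 1/21 of the estate.

The spouse counts as an additional share at the children's level, so there are 7 primary shares of £66,000. Quentin takes one such share (£66,000).
The children's combined portion (£396,000) is divided into 6 shares of £66,000: Nikolai, Tavita, Greta, and Fenna each take £66,000; Thandi's £66,000 share passes to Thandi's issue; Oona's £66,000 share passes to Oona's issue.
Thandi's share (£66,000) passes entirely to Anna.
Oona's share (£66,000) is divided into 3 shares of £22,000: Wyatt, Gwendolyn, and Tobias each take £22,000.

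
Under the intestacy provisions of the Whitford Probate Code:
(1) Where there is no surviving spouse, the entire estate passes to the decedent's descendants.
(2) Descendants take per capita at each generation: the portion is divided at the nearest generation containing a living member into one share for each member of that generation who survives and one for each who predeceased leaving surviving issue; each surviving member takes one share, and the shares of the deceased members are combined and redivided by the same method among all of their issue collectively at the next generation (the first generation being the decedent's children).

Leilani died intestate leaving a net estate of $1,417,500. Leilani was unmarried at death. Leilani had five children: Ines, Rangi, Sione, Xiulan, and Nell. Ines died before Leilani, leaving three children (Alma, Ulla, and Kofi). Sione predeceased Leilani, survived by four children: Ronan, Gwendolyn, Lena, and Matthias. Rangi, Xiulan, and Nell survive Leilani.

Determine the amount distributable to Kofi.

Kofi receives $81,000.

The entire $1,417,500 passes to the descendants.
That amount ($1,417,500) is divided at the children's generation into 5 shares of $283,500. Rangi, Xiulan, and Nell each take $283,500. The 2 shares of the deceased (Ines and Sione) are combined into a pool of $567,000.
That pool ($567,000) is divided at the grandchildren's generation equally among Alma, Ulla, Kofi, Ronan, Gwendolyn, Lena, and Matthias: $81,000 each.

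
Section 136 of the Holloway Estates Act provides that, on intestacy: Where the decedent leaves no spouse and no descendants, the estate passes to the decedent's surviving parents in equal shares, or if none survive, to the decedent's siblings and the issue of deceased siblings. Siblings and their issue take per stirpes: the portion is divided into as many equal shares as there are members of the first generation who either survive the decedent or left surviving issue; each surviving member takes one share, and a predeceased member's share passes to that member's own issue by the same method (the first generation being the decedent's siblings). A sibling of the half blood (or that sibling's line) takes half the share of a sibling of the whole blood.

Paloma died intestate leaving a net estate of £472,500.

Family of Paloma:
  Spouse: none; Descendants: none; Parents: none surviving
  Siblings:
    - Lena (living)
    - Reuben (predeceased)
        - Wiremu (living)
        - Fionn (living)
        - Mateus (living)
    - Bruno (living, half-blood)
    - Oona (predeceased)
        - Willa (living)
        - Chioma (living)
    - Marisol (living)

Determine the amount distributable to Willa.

The entire £472,500 passes to the siblings and their issue.
Counting each half-blood sibling's line as half a unit, there are 9/2 units in £472,500, so one unit is £105,000. Whole-blood lines (Lena, Reuben, Oona, and Marisol) take £105,000 each; half-blood lines (Bruno) take £52,500 each.
Reuben's share (£105,000) is divided into 3 shares of £35,000: Wiremu, Fionn, and Mateus each take £35,000.
Oona's share (£105,000) is divided into 2 shares of £52,500: Willa and Chioma each take £52,500.

Willa receives £52,500.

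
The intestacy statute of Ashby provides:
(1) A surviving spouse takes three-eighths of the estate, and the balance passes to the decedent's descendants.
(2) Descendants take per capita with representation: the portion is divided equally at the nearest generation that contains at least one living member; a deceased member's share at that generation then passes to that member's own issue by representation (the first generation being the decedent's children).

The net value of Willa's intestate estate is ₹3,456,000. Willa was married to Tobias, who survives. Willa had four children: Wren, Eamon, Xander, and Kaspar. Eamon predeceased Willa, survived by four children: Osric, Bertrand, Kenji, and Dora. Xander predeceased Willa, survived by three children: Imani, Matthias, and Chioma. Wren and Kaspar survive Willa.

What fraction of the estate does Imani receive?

Tobias takes three-eighths of ₹3,456,000 = ₹1,296,000. The remaining ₹2,160,000 passes to the descendants.
The descendants' portion (₹2,160,000) is divided into 4 shares of ₹540,000: Wren and Kaspar each take ₹540,000; Eamon's ₹540,000 share passes to Eamon's issue; Xander's ₹540,000 share passes to Xander's issue.
Eamon's share (₹540,000) is divided into 4 shares of ₹135,000: Osric, Bertrand, Kenji, and Dora each take ₹135,000.
Xander's share (₹540,000) is divided into 3 shares of ₹180,000: Imani, Matthias, and Chioma each take ₹180,000.

Imani receives 5/96 of the estate.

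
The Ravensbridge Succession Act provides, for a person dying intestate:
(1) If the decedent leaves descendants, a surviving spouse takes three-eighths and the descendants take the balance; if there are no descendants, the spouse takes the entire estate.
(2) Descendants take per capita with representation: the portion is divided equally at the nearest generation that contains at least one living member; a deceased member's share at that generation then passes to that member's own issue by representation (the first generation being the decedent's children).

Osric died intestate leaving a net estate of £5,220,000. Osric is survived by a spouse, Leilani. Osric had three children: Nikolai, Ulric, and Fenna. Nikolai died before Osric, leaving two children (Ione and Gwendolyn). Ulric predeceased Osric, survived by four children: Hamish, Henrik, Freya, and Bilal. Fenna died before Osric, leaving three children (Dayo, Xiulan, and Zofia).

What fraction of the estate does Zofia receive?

Leilani takes three-eighths of £5,220,000 = £1,957,500. The remaining £3,262,500 passes to the descendants.
No child survives, so the initial division is made at the grandchildren's generation.
The descendants' portion (£3,262,500) is divided into 9 shares of £362,500: Ione, Gwendolyn, Hamish, Henrik, Freya, Bilal, Dayo, Xiulan, and Zofia each take £362,500.

Zofia receives 5/72 of the estate.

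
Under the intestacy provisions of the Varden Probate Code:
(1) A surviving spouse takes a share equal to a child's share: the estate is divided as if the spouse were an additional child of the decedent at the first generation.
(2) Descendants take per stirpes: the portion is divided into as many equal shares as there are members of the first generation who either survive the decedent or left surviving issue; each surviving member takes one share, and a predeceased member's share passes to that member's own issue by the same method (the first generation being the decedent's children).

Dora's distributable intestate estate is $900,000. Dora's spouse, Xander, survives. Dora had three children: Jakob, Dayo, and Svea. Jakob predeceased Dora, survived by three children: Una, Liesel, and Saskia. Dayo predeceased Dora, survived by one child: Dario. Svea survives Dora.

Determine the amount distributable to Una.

Una receives $75,000.

The spouse counts as an additional share at the children's level, so there are 4 primary shares of $225,000. Xander takes one such share ($225,000).
The children's combined portion ($675,000) is divided into 3 shares of $225,000: Svea takes $225,000; Jakob's $225,000 share passes to Jakob's issue; Dayo's $225,000 share passes to Dayo's issue.
Jakob's share ($225,000) is divided into 3 shares of $75,000: Una, Liesel, and Saskia each take $75,000.
Dayo's share ($225,000) passes entirely to Dario.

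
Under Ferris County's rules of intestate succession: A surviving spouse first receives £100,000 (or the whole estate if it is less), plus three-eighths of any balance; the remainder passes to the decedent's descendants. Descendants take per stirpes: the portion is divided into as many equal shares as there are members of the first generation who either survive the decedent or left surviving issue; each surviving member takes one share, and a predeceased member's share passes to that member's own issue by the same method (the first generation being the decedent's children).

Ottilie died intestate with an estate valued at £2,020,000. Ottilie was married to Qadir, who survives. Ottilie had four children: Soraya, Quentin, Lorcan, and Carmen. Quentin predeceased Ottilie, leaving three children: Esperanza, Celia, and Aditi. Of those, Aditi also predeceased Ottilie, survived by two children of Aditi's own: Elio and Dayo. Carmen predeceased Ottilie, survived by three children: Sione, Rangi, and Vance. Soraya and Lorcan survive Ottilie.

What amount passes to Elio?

Elio receives £50,000.

Qadir first takes £100,000, leaving a balance of £1,920,000. Qadir then takes three-eighths of the balance (£720,000), for a total of £820,000. The remaining £1,200,000 passes to the descendants.
The descendants' portion (£1,200,000) is divided into 4 shares of £300,000: Soraya and Lorcan each take £300,000; Quentin's £300,000 share passes to Quentin's issue; Carmen's £300,000 share passes to Carmen's issue.
Quentin's share (£300,000) is divided into 3 shares of £100,000: Esperanza and Celia each take £100,000; Aditi's £100,000 share passes to Aditi's issue.
Aditi's share (£100,000) is divided into 2 shares of £50,000: Elio and Dayo each take £50,000.
Carmen's share (£300,000) is divided into 3 shares of £100,000: Sione, Rangi, and Vance each take £100,000.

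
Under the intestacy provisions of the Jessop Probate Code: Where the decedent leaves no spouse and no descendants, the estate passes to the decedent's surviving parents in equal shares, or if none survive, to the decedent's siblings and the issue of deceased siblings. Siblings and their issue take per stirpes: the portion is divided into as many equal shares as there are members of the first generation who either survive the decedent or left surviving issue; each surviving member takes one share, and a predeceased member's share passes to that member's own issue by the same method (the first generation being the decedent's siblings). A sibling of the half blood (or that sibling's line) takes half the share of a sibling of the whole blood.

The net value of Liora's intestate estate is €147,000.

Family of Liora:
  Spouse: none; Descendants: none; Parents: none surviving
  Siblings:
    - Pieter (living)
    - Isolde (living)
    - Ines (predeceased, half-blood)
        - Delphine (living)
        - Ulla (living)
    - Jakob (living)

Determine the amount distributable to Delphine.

The entire €147,000 passes to the siblings and their issue.
Counting each half-blood sibling's line as half a unit, there are 7/2 units in €147,000, so one unit is €42,000. Whole-blood lines (Pieter, Isolde, and Jakob) take €42,000 each; half-blood lines (Ines) take €21,000 each.
Ines's share (€21,000) is divided into 2 shares of €10,500: Delphine and Ulla each take €10,500.

Delphine receives €10,500.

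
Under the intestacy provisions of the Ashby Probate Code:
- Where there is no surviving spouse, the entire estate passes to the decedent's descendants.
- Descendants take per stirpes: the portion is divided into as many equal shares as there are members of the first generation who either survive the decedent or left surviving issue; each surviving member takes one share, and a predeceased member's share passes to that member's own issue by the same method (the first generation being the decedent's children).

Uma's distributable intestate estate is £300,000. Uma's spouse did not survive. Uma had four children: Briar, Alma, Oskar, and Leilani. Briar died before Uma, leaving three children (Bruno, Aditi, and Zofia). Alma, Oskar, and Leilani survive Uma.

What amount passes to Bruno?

Bruno receives £25,000.

The entire £300,000 passes to the descendants.
That amount (£300,000) is divided into 4 shares of £75,000: Alma, Oskar, and Leilani each take £75,000; Briar's £75,000 share passes to Briar's issue.
Briar's share (£75,000) is divided into 3 shares of £25,000: Bruno, Aditi, and Zofia each take £25,000.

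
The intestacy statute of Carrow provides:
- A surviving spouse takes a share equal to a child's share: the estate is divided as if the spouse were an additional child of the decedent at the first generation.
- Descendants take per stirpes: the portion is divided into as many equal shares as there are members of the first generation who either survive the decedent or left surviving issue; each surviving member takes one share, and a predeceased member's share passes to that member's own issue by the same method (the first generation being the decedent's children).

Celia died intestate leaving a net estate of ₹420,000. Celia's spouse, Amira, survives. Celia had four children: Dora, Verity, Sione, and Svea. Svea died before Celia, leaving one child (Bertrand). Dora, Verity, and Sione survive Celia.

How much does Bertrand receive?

Bertrand receives ₹84,000.

The spouse counts as an additional share at the children's level, so there are 5 primary shares of ₹84,000. Amira takes one such share (₹84,000).
The children's combined portion (₹336,000) is divided into 4 shares of ₹84,000: Dora, Verity, and Sione each take ₹84,000; Svea's ₹84,000 share passes to Svea's issue.
Svea's share (₹84,000) passes entirely to Bertrand.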